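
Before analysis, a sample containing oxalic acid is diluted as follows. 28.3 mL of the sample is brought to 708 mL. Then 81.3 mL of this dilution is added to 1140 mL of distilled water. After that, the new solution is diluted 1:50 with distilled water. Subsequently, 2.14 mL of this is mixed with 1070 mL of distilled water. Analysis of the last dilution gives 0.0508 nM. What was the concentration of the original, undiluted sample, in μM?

478 μM

Overall dilution factor = 25.02 × 15.02 × 50 × 501 = 9.41 × 10⁶.
Original = 0.0508 nM × 9.41 × 10⁶ = 4.78 × 10⁵ nM = 478 μM.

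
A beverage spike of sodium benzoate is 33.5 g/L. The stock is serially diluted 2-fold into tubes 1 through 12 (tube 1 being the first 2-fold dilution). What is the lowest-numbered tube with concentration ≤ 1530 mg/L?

Tube n has concentration 33.5 g/L / 2ⁿ.
Need 2ⁿ ≥ 33.5 g/L / 1530 mg/L = 21.9, so n ≥ 4.45.
First such tube: n = 5.

tube 5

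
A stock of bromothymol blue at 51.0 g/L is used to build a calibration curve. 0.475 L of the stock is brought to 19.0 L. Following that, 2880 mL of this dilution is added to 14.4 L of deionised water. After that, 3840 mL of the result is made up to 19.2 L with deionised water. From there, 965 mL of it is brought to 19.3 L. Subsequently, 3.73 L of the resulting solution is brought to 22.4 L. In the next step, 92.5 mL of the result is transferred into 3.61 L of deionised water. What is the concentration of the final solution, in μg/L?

8.84 μg/L

Overall dilution factor = 40 × 6 × 5 × 20 × 6.005 × 40.03 = 5.77 × 10⁶.
51.0 g/L / 5.77 × 10⁶ = 8.84 × 10⁻⁶ g/L = 8.84 μg/L.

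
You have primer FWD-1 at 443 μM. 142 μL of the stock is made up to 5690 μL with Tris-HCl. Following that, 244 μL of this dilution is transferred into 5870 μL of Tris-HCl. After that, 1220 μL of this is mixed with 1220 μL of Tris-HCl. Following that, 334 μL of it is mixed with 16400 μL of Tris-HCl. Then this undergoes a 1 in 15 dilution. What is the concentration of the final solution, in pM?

Overall dilution factor = 40.07 × 25.06 × 2 × 50.10 × 15 = 1.51 × 10⁶.
443 μM / 1.51 × 10⁶ = 2.94 × 10⁻⁴ μM = 294 pM.

294 pM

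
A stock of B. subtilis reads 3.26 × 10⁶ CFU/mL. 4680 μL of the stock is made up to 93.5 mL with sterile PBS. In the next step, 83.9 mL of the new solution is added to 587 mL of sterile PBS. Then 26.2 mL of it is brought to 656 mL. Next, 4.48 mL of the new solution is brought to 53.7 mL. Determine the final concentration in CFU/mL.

Overall dilution factor = 19.98 × 7.996 × 25.04 × 11.99 = 4.79 × 10⁴.
3.26 × 10⁶ CFU/mL / 4.79 × 10⁴ = 68.0 CFU/mL.

68.0 CFU/mL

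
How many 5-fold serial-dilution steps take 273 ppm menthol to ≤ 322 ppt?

Need 5ⁿ ≥ 8.48 × 10⁵, so n ≥ log(8.48 × 10⁵)/log(5) = 8.48.
Minimum whole steps: n = 9.

9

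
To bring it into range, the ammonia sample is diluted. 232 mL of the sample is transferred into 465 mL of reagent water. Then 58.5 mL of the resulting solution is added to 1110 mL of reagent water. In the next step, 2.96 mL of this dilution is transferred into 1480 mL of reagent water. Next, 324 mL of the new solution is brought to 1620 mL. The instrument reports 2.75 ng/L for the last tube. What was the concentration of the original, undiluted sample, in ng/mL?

Overall dilution factor = 3.004 × 19.97 × 501 × 5 = 1.50 × 10⁵.
Original = 2.75 ng/L × 1.50 × 10⁵ = 4.13 × 10⁵ ng/L = 413 ng/mL.

413 ng/mL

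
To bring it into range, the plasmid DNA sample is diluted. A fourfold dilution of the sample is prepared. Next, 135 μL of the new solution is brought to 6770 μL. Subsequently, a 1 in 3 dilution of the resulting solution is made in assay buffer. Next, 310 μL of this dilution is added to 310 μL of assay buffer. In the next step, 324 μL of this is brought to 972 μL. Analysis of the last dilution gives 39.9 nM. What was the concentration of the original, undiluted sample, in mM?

0.144 mM

Overall dilution factor = 4 × 50.15 × 3 × 2 × 3 = 3611.
Original = 39.9 nM × 3611 = 1.44 × 10⁵ nM = 0.144 mM.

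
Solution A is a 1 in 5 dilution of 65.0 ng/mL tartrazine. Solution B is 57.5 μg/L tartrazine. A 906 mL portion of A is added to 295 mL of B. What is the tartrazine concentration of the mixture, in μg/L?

23.9 μg/L

C_A = 65.0 ng/mL / 5 = 13.0 ng/mL.
C_B = 57.5 μg/L = 57.5 ng/mL.
C_mix = (C_A·V_A + C_B·V_B)/(V_A + V_B) = (13.0×906 + 57.5×295) / 1201 = 23.9 ng/mL = 23.9 μg/L.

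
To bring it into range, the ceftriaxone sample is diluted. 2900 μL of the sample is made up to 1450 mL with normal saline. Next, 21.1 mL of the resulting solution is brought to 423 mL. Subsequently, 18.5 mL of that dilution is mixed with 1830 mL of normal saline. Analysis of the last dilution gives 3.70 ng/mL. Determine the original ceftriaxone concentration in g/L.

Overall dilution factor = 500 × 20.05 × 99.92 = 1.00 × 10⁶.
Original = 3.70 ng/mL × 1.00 × 10⁶ = 3.71 × 10⁶ ng/mL = 3.71 g/L.

3.71 g/L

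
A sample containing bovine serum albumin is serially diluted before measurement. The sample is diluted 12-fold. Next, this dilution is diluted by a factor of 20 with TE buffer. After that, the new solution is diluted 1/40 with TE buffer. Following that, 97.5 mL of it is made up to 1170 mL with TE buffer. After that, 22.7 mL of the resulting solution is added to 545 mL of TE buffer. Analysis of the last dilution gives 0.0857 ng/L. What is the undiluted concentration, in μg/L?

Overall dilution factor = 12 × 20 × 40 × 12 × 25.01 = 2.88 × 10⁶.
Original = 0.0857 ng/L × 2.88 × 10⁶ = 2.47 × 10⁵ ng/L = 247 μg/L.

247 μg/L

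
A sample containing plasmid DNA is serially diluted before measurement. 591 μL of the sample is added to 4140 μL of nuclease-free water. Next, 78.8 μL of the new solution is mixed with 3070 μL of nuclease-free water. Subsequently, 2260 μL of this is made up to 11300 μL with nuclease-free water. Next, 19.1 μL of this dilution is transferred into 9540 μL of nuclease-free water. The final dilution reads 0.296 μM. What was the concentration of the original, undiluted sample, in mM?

Overall dilution factor = 8.005 × 39.96 × 5 × 500.5 = 8.00 × 10⁵.
Original = 0.296 μM × 8.00 × 10⁵ = 2.37 × 10⁵ μM = 237 mM.

237 mM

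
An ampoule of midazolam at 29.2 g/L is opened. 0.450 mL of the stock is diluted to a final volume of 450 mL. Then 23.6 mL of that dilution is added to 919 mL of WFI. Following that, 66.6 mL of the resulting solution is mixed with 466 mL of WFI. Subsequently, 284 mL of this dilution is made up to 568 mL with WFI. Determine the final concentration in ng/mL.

Overall dilution factor = 1000 × 39.94 × 7.997 × 2 = 6.39 × 10⁵.
29.2 g/L / 6.39 × 10⁵ = 4.57 × 10⁻⁵ g/L = 45.7 ng/mL.

45.7 ng/mL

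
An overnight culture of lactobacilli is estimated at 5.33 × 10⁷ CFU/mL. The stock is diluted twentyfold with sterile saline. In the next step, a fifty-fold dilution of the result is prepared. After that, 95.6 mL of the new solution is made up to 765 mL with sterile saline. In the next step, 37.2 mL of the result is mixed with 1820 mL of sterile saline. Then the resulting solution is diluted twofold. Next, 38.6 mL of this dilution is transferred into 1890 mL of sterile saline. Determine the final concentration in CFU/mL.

Overall dilution factor = 20 × 50 × 8.002 × 49.92 × 2 × 49.96 = 3.99 × 10⁷.
5.33 × 10⁷ CFU/mL / 3.99 × 10⁷ = 1.34 CFU/mL.

1.34 CFU/mL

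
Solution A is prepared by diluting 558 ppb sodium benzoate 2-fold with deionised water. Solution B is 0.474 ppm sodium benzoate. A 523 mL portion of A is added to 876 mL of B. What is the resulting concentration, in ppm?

C_A = 558 ppb / 2 = 279 ppb.
C_B = 0.474 ppm = 474 ppb.
C_mix = (C_A·V_A + C_B·V_B)/(V_A + V_B) = (279×523 + 474×876) / 1399 = 401 ppb = 0.401 ppm.

0.401 ppm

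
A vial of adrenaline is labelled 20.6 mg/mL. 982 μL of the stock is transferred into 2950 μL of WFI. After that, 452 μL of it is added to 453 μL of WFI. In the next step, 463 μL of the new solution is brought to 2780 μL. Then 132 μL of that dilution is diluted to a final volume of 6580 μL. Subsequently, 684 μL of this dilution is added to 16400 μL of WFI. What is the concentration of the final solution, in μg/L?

Overall dilution factor = 4.004 × 2.002 × 6.004 × 49.85 × 24.98 = 5.99 × 10⁴.
20.6 mg/mL / 5.99 × 10⁴ = 3.44 × 10⁻⁴ mg/mL = 344 μg/L.

344 μg/L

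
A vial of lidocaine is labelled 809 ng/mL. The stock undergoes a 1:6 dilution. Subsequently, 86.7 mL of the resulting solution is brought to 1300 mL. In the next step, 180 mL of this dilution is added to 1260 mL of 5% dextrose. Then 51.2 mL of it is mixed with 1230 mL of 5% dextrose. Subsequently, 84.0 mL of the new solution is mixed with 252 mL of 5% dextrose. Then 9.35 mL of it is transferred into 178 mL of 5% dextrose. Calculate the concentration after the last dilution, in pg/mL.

Overall dilution factor = 6 × 14.99 × 8 × 25.02 × 4 × 20.04 = 1.44 × 10⁶.
809 ng/mL / 1.44 × 10⁶ = 5.60 × 10⁻⁴ ng/mL = 0.560 pg/mL.

0.560 pg/mL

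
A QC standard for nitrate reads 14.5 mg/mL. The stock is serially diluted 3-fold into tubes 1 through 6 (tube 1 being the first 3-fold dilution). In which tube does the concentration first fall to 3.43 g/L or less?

tube 2

Tube n has concentration 14.5 mg/mL / 3ⁿ.
Need 3ⁿ ≥ 14.5 mg/mL / 3.43 g/L = 4.23, so n ≥ 1.31.
First such tube: n = 2.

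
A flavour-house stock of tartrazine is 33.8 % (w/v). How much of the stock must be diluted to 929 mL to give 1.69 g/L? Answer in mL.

4.65 mL

1.69 g/L = 0.169 % (w/v).
V₁ = C₂V₂/C₁ = 0.169 × 929 / 33.8 = 4.65 mL.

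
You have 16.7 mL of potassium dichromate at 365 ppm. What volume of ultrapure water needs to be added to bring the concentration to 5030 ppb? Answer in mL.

1200 mL

5030 ppb = 5.03 ppm.
V₂ = C₁V₁/C₂ = 365 × 16.7 / 5.03 = 1212 mL.
Diluent to add = V₂ − V₁ = 1212 − 16.7 = 1200 mL.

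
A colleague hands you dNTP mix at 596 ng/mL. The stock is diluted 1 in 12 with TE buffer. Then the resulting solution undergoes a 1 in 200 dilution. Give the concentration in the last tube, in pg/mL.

Overall dilution factor = 12 × 200 = 2400.
596 ng/mL / 2400 = 0.248 ng/mL = 248 pg/mL.

248 pg/mL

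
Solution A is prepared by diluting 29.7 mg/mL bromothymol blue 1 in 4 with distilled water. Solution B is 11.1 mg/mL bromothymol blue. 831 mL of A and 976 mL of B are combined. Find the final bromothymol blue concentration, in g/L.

C_A = 29.7 mg/mL / 4 = 7.42 mg/mL.
C_mix = (C_A·V_A + C_B·V_B)/(V_A + V_B) = (7.42×831 + 11.1×976) / 1807 = 9.41 mg/mL = 9.41 g/L.

9.41 g/L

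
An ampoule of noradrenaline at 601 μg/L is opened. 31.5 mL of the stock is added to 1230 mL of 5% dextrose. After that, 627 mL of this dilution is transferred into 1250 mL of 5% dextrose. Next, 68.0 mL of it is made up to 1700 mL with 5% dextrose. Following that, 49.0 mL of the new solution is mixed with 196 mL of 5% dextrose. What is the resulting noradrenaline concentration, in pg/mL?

40.1 pg/mL

Overall dilution factor = 40.05 × 2.994 × 25 × 5 = 1.50 × 10⁴.
601 μg/L / 1.50 × 10⁴ = 0.0401 μg/L = 40.1 pg/mL.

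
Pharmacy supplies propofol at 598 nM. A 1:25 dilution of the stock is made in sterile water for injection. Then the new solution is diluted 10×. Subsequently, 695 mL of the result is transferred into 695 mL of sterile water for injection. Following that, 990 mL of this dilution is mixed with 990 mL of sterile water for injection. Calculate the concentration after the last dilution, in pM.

598 pM

Overall dilution factor = 25 × 10 × 2 × 2 = 1000.
598 nM / 1000 = 0.598 nM = 598 pM.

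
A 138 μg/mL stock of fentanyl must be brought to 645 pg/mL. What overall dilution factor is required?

2.14 × 10⁵

Factor = C₀/C_target = 138 μg/mL / 645 pg/mL = 2.14 × 10⁵.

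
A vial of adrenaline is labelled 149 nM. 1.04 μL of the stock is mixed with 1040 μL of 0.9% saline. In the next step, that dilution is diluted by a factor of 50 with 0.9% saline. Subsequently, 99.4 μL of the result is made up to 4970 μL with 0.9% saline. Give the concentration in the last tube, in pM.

Overall dilution factor = 1001 × 50 × 50 = 2.50 × 10⁶.
149 nM / 2.50 × 10⁶ = 5.95 × 10⁻⁵ nM = 0.0595 pM.

0.0595 pM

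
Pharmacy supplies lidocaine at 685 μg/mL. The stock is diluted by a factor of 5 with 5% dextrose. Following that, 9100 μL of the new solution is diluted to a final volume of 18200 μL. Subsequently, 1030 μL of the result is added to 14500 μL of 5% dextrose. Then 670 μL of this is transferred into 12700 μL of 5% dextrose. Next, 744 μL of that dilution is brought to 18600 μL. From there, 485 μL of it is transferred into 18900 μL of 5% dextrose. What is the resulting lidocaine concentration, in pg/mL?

Overall dilution factor = 5 × 2 × 15.08 × 19.96 × 25 × 39.97 = 3.01 × 10⁶.
685 μg/mL / 3.01 × 10⁶ = 2.28 × 10⁻⁴ μg/mL = 228 pg/mL.

228 pg/mL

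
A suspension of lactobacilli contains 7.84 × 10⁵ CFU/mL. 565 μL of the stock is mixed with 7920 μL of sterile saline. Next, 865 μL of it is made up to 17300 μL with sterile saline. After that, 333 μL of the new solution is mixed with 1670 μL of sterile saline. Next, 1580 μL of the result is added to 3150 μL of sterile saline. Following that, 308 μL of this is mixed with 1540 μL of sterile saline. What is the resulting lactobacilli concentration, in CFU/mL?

24.2 CFU/mL

Overall dilution factor = 15.02 × 20 × 6.015 × 2.994 × 6 = 3.25 × 10⁴.
7.84 × 10⁵ CFU/mL / 3.25 × 10⁴ = 24.2 CFU/mL.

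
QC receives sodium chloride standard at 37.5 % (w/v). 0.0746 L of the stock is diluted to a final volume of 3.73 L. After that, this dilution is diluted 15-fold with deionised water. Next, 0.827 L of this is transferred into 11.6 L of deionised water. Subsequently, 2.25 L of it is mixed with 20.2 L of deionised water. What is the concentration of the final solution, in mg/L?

3.33 mg/L

Overall dilution factor = 50 × 15 × 15.03 × 9.978 = 1.12 × 10⁵.
37.5 % (w/v) / 1.12 × 10⁵ = 3.33 × 10⁻⁴ % (w/v) = 3.33 mg/L.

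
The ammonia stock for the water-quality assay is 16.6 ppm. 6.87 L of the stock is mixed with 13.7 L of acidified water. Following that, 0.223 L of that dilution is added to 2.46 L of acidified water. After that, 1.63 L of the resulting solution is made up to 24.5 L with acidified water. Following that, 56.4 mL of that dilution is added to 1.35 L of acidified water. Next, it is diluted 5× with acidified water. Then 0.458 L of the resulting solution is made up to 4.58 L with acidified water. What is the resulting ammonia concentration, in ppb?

Overall dilution factor = 2.994 × 12.03 × 15.03 × 24.94 × 5 × 10 = 6.75 × 10⁵.
16.6 ppm / 6.75 × 10⁵ = 2.46 × 10⁻⁵ ppm = 0.0246 ppb.

0.0246 ppb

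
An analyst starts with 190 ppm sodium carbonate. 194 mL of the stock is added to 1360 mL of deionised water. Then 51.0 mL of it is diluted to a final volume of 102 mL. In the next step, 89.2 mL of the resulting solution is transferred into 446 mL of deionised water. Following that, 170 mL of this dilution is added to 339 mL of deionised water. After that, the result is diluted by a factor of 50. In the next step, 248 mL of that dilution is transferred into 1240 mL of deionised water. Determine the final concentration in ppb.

2.20 ppb

Overall dilution factor = 8.010 × 2 × 6 × 2.994 × 50 × 6 = 8.63 × 10⁴.
190 ppm / 8.63 × 10⁴ = 2.20 × 10⁻³ ppm = 2.20 ppb.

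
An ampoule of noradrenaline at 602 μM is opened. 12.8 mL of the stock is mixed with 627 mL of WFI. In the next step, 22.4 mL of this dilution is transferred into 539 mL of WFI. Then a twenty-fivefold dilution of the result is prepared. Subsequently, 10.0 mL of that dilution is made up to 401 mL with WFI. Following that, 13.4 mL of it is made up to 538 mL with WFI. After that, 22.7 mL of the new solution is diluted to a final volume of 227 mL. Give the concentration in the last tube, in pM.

Overall dilution factor = 49.98 × 25.06 × 25 × 40.10 × 40.15 × 10 = 5.04 × 10⁸.
602 μM / 5.04 × 10⁸ = 1.19 × 10⁻⁶ μM = 1.19 pM.

1.19 pM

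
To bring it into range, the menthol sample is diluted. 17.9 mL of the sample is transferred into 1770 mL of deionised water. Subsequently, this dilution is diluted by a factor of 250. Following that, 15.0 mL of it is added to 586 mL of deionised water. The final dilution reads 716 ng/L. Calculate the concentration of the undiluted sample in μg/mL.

Overall dilution factor = 99.88 × 250 × 40.07 = 1.00 × 10⁶.
Original = 716 ng/L × 1.00 × 10⁶ = 7.16 × 10⁸ ng/L = 716 μg/mL.

716 μg/mL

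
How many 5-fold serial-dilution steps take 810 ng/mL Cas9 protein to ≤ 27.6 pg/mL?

7

Need 5ⁿ ≥ 2.93 × 10⁴, so n ≥ log(2.93 × 10⁴)/log(5) = 6.39.
Minimum whole steps: n = 7.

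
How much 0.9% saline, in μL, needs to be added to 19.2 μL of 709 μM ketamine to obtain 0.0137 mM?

0.0137 mM = 13.7 μM.
V₂ = C₁V₁/C₂ = 709 × 19.2 / 13.7 = 994 μL.
Diluent to add = V₂ − V₁ = 994 − 19.2 = 974 μL.

974 μL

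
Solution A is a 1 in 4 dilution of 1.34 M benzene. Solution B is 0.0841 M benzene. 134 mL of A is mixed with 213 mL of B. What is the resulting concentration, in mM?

C_A = 1.34 M / 4 = 0.335 M.
C_mix = (C_A·V_A + C_B·V_B)/(V_A + V_B) = (0.335×134 + 0.0841×213) / 347.0 = 0.181 M = 181 mM.

181 mM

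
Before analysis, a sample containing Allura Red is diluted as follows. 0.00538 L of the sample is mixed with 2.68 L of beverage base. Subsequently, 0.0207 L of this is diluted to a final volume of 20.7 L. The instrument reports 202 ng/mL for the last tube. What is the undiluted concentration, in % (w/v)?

10.1 % (w/v)

Overall dilution factor = 499.1 × 1000 = 4.99 × 10⁵.
Original = 202 ng/mL × 4.99 × 10⁵ = 1.01 × 10⁸ ng/mL = 10.1 % (w/v).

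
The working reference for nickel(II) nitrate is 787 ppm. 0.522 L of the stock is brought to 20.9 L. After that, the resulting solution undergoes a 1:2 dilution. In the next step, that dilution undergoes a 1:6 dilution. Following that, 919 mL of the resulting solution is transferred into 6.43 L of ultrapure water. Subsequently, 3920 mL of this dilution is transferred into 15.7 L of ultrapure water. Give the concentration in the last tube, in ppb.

40.9 ppb

Overall dilution factor = 40.04 × 2 × 6 × 7.997 × 5.005 = 1.92 × 10⁴.
787 ppm / 1.92 × 10⁴ = 0.0409 ppm = 40.9 ppb.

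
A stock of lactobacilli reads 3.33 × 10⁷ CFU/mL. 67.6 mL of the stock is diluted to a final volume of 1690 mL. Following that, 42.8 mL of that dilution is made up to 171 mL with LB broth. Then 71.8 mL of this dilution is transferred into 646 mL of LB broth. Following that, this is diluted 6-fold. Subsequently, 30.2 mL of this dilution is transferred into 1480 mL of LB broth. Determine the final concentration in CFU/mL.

111 CFU/mL

Overall dilution factor = 25 × 3.995 × 9.997 × 6 × 50.01 = 3.00 × 10⁵.
3.33 × 10⁷ CFU/mL / 3.00 × 10⁵ = 111 CFU/mL.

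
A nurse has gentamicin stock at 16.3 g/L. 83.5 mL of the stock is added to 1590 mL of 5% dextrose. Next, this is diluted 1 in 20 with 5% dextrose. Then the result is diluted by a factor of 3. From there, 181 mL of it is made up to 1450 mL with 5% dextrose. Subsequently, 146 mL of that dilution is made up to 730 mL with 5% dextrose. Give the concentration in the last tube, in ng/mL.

338 ng/mL

Overall dilution factor = 20.04 × 20 × 3 × 8.011 × 5 = 4.82 × 10⁴.
16.3 g/L / 4.82 × 10⁴ = 3.38 × 10⁻⁴ g/L = 338 ng/mL.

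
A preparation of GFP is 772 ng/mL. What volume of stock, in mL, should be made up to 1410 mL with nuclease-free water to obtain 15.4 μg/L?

15.4 μg/L = 15.4 ng/mL.
V₁ = C₂V₂/C₁ = 15.4 × 1410 / 772 = 28.1 mL.

28.1 mL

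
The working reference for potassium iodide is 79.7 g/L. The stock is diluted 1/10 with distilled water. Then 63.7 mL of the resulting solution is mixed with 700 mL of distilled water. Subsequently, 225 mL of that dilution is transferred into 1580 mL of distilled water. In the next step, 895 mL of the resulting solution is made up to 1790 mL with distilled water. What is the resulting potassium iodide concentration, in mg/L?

Overall dilution factor = 10 × 11.99 × 8.022 × 2 = 1924.
79.7 g/L / 1924 = 0.0414 g/L = 41.4 mg/L.

41.4 mg/L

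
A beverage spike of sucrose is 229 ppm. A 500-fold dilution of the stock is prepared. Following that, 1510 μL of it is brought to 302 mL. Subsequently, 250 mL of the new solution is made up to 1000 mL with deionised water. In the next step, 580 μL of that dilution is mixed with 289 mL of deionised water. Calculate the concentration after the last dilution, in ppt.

1.15 ppt

Overall dilution factor = 500 × 200 × 4 × 499.3 = 2.00 × 10⁸.
229 ppm / 2.00 × 10⁸ = 1.15 × 10⁻⁶ ppm = 1.15 ppt.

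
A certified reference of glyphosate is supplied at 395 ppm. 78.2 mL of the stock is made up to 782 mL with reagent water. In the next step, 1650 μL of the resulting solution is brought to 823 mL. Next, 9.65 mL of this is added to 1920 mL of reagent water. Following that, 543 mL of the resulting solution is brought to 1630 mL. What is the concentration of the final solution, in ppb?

Overall dilution factor = 10 × 498.8 × 200.0 × 3.002 = 2.99 × 10⁶.
395 ppm / 2.99 × 10⁶ = 1.32 × 10⁻⁴ ppm = 0.132 ppb.

0.132 ppb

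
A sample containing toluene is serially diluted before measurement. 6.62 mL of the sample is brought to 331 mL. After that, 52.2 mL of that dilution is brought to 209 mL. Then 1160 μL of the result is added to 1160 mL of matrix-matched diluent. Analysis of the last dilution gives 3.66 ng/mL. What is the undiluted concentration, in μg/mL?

733 μg/mL

Overall dilution factor = 50 × 4.004 × 1001 = 2.00 × 10⁵.
Original = 3.66 ng/mL × 2.00 × 10⁵ = 7.33 × 10⁵ ng/mL = 733 μg/mL.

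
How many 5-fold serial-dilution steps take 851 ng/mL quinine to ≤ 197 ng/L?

6

Need 5ⁿ ≥ 4320, so n ≥ log(4320)/log(5) = 5.20.
Minimum whole steps: n = 6.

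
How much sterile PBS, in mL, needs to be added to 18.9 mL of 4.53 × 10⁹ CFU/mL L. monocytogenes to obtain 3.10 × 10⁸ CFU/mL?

257 mL

V₂ = C₁V₁/C₂ = 4.53 × 10⁹ × 18.9 / 3.10 × 10⁸ = 276 mL.
Diluent to add = V₂ − V₁ = 276 − 18.9 = 257 mL.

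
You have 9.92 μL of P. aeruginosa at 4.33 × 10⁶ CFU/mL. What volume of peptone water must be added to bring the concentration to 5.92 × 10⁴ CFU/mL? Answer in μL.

V₂ = C₁V₁/C₂ = 4.33 × 10⁶ × 9.92 / 5.92 × 10⁴ = 726 μL.
Diluent to add = V₂ − V₁ = 726 − 9.92 = 716 μL.

716 μL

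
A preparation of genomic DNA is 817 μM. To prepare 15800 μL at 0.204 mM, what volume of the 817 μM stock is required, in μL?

3950 μL

0.204 mM = 204 μM.
V₁ = C₂V₂/C₁ = 204 × 15800 / 817 = 3945 μL.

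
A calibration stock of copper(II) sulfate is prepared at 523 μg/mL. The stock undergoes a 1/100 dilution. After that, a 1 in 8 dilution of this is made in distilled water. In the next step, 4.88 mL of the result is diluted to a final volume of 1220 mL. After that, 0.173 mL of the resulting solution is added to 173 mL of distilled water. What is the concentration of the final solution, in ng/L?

Overall dilution factor = 100 × 8 × 250 × 1001 = 2.00 × 10⁸.
523 μg/mL / 2.00 × 10⁸ = 2.61 × 10⁻⁶ μg/mL = 2.61 ng/L.

2.61 ng/L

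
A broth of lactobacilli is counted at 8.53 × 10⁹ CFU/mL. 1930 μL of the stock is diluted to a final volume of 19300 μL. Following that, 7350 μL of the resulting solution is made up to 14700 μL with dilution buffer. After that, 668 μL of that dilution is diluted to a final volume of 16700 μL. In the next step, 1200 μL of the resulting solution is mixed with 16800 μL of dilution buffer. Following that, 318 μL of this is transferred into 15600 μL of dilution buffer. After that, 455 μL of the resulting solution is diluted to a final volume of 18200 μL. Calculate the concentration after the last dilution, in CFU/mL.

Overall dilution factor = 10 × 2 × 25 × 15 × 50.06 × 40 = 1.50 × 10⁷.
8.53 × 10⁹ CFU/mL / 1.50 × 10⁷ = 568 CFU/mL.

568 CFU/mL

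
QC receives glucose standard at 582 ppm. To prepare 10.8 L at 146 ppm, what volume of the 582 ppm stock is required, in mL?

2710 mL

V₁ = C₂V₂/C₁ = 146 × 10.8 / 582 = 2.71 L = 2710 mL.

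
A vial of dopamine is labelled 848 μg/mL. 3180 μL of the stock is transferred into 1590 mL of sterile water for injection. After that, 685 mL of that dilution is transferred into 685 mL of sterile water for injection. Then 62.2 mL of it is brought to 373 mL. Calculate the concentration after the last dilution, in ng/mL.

141 ng/mL

Overall dilution factor = 501 × 2 × 5.997 = 6009.
848 μg/mL / 6009 = 0.141 μg/mL = 141 ng/mL.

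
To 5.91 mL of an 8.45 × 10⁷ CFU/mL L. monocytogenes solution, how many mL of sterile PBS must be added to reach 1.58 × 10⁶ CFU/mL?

310 mL

V₂ = C₁V₁/C₂ = 8.45 × 10⁷ × 5.91 / 1.58 × 10⁶ = 316 mL.
Diluent to add = V₂ − V₁ = 316 − 5.91 = 310 mL.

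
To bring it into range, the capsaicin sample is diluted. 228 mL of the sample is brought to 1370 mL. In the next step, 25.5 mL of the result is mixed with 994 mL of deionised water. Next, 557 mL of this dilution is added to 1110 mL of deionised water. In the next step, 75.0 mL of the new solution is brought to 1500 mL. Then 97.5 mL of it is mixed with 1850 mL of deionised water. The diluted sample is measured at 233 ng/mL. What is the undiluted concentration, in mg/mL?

Overall dilution factor = 6.009 × 39.98 × 2.993 × 20 × 19.97 = 2.87 × 10⁵.
Original = 233 ng/mL × 2.87 × 10⁵ = 6.69 × 10⁷ ng/mL = 66.9 mg/mL.

66.9 mg/mL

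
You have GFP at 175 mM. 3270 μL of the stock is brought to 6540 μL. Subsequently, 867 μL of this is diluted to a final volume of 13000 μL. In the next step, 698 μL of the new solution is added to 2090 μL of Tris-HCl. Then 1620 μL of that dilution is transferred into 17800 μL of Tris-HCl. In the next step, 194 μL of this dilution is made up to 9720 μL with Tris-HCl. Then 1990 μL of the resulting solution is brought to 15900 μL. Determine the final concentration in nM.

Overall dilution factor = 2 × 14.99 × 3.994 × 11.99 × 50.10 × 7.990 = 5.75 × 10⁵.
175 mM / 5.75 × 10⁵ = 3.04 × 10⁻⁴ mM = 304 nM.

304 nM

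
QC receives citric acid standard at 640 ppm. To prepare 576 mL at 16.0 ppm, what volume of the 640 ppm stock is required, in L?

V₁ = C₂V₂/C₁ = 16.0 × 576 / 640 = 14.4 mL = 0.0144 L.

0.0144 L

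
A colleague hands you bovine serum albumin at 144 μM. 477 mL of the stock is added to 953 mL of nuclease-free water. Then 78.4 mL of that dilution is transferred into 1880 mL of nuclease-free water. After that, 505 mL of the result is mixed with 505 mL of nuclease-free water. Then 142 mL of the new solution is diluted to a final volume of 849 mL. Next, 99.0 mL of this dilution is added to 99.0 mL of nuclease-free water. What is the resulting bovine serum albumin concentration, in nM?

80.4 nM

Overall dilution factor = 2.998 × 24.98 × 2 × 5.979 × 2 = 1791.
144 μM / 1791 = 0.0804 μM = 80.4 nM.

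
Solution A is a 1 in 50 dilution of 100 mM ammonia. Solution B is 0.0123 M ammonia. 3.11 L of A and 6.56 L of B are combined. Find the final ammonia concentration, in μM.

8990 μM

C_A = 100 mM / 50 = 2.00 mM.
C_B = 0.0123 M = 12.3 mM.
C_mix = (C_A·V_A + C_B·V_B)/(V_A + V_B) = (2.00×3.11 + 12.3×6.56) / 9.670 = 8.99 mM = 8990 μM.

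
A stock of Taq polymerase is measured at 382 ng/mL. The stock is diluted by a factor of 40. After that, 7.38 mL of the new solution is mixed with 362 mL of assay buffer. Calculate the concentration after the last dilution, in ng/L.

191 ng/L

Overall dilution factor = 40 × 50.05 = 2002.
382 ng/mL / 2002 = 0.191 ng/mL = 191 ng/L.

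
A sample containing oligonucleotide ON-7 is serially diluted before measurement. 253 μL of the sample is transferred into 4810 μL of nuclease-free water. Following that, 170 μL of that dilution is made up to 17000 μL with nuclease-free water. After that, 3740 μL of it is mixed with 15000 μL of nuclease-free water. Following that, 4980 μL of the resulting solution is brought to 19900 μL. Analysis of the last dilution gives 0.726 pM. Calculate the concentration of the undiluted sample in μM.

Overall dilution factor = 20.01 × 100 × 5.011 × 3.996 = 4.01 × 10⁴.
Original = 0.726 pM × 4.01 × 10⁴ = 2.91 × 10⁴ pM = 0.0291 μM.

0.0291 μM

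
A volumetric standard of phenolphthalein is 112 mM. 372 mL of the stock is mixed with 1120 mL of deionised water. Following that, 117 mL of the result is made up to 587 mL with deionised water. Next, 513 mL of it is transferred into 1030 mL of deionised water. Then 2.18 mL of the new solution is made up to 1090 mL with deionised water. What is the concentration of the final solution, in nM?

Overall dilution factor = 4.011 × 5.017 × 3.008 × 500 = 3.03 × 10⁴.
112 mM / 3.03 × 10⁴ = 3.70 × 10⁻³ mM = 3700 nM.

3700 nM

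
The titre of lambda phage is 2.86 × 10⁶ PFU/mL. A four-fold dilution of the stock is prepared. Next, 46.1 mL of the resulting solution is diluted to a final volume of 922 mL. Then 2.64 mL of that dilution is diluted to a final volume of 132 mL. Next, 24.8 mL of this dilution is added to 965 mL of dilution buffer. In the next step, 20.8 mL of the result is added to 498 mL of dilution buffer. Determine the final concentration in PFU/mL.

0.718 PFU/mL

Overall dilution factor = 4 × 20 × 50 × 39.91 × 24.94 = 3.98 × 10⁶.
2.86 × 10⁶ PFU/mL / 3.98 × 10⁶ = 0.718 PFU/mL.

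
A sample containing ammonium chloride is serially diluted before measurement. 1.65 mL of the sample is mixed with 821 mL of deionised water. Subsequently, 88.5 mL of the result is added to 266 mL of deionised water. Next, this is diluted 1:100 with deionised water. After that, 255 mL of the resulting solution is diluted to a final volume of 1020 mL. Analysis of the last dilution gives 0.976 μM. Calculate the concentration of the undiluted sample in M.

Overall dilution factor = 498.6 × 4.006 × 100 × 4 = 7.99 × 10⁵.
Original = 0.976 μM × 7.99 × 10⁵ = 7.80 × 10⁵ μM = 0.780 M.

0.780 M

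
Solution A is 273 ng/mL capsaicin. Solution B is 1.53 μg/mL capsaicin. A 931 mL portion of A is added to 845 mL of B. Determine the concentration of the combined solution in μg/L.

871 μg/L

C_B = 1.53 μg/mL = 1530 ng/mL.
C_mix = (C_A·V_A + C_B·V_B)/(V_A + V_B) = (273×931 + 1530×845) / 1776 = 871 ng/mL = 871 μg/L.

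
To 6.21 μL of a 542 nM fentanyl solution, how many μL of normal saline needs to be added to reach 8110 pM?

8110 pM = 8.11 nM.
V₂ = C₁V₁/C₂ = 542 × 6.21 / 8.11 = 415 μL.
Diluent to add = V₂ − V₁ = 415 − 6.21 = 409 μL.

409 μL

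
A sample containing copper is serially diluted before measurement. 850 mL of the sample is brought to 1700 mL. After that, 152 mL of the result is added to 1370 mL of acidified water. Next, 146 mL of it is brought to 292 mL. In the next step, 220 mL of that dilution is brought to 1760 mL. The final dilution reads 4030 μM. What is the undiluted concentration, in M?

1.29 M

Overall dilution factor = 2 × 10.01 × 2 × 8 = 320.
Original = 4030 μM × 320 = 1.29 × 10⁶ μM = 1.29 M.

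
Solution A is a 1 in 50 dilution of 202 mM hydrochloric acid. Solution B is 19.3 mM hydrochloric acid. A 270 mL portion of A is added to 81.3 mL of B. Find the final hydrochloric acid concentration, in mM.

C_A = 202 mM / 50 = 4.04 mM.
C_mix = (C_A·V_A + C_B·V_B)/(V_A + V_B) = (4.04×270 + 19.3×81.3) / 351.3 = 7.57 mM.

7.57 mM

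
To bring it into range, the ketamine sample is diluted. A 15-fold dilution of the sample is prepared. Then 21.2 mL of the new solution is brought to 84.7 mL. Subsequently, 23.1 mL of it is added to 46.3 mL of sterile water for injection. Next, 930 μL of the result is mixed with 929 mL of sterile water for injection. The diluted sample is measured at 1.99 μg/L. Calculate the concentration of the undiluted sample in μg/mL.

Overall dilution factor = 15 × 3.995 × 3.004 × 999.9 = 1.80 × 10⁵.
Original = 1.99 μg/L × 1.80 × 10⁵ = 3.58 × 10⁵ μg/L = 358 μg/mL.

358 μg/mL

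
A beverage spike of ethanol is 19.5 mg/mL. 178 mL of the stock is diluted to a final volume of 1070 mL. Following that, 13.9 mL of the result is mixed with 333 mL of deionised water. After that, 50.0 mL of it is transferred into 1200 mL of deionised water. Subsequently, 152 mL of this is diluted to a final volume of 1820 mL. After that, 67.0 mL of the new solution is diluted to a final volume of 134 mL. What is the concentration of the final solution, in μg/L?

217 μg/L

Overall dilution factor = 6.011 × 24.96 × 25 × 11.97 × 2 = 8.98 × 10⁴.
19.5 mg/mL / 8.98 × 10⁴ = 2.17 × 10⁻⁴ mg/mL = 217 μg/L.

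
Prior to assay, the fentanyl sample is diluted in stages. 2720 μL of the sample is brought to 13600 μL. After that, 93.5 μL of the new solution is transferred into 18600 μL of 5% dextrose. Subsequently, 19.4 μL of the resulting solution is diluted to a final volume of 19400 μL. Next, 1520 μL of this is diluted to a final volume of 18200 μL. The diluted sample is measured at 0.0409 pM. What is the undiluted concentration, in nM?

Overall dilution factor = 5 × 199.9 × 1000 × 11.97 = 1.20 × 10⁷.
Original = 0.0409 pM × 1.20 × 10⁷ = 4.90 × 10⁵ pM = 490 nM.

490 nM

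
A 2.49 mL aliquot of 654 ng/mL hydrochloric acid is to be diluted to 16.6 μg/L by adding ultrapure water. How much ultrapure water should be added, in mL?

95.6 mL

16.6 μg/L = 16.6 ng/mL.
V₂ = C₁V₁/C₂ = 654 × 2.49 / 16.6 = 98.1 mL.
Diluent to add = V₂ − V₁ = 98.1 − 2.49 = 95.6 mL.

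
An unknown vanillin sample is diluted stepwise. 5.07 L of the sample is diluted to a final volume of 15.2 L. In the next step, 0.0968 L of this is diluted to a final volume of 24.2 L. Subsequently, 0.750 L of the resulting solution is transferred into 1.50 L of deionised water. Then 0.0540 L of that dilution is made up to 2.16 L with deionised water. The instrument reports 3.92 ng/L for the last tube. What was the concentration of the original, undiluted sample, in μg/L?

353 μg/L

Overall dilution factor = 2.998 × 250 × 3 × 40 = 8.99 × 10⁴.
Original = 3.92 ng/L × 8.99 × 10⁴ = 3.53 × 10⁵ ng/L = 353 μg/L.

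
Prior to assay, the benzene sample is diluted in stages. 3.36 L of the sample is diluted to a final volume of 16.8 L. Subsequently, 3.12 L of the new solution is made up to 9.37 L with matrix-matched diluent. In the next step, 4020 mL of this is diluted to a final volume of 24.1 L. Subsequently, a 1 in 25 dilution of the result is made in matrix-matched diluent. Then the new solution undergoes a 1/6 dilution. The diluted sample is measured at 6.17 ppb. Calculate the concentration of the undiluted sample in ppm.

Overall dilution factor = 5 × 3.003 × 5.995 × 25 × 6 = 1.35 × 10⁴.
Original = 6.17 ppb × 1.35 × 10⁴ = 8.33 × 10⁴ ppb = 83.3 ppm.

83.3 ppm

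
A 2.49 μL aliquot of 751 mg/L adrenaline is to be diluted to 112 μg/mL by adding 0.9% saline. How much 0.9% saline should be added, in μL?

14.2 μL

112 μg/mL = 112 mg/L.
V₂ = C₁V₁/C₂ = 751 × 2.49 / 112 = 16.7 μL.
Diluent to add = V₂ − V₁ = 16.7 − 2.49 = 14.2 μL.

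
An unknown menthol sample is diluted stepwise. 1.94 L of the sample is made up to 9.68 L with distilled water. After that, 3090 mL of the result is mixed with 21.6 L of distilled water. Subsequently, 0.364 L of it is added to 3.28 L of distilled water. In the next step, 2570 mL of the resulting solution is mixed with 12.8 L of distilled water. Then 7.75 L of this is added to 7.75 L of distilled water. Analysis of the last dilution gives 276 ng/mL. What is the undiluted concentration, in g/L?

Overall dilution factor = 4.990 × 7.990 × 10.01 × 5.981 × 2 = 4774.
Original = 276 ng/mL × 4774 = 1.32 × 10⁶ ng/mL = 1.32 g/L.

1.32 g/L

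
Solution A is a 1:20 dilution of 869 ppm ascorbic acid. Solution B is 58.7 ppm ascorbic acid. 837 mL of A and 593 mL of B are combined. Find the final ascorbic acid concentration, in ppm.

49.8 ppm

C_A = 869 ppm / 20 = 43.5 ppm.
C_mix = (C_A·V_A + C_B·V_B)/(V_A + V_B) = (43.5×837 + 58.7×593) / 1430 = 49.8 ppm.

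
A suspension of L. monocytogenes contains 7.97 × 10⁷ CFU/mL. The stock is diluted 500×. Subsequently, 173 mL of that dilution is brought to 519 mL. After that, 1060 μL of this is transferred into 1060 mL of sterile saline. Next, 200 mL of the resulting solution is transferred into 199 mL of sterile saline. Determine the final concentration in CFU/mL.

26.6 CFU/mL

Overall dilution factor = 500 × 3 × 1001 × 1.995 = 3.00 × 10⁶.
7.97 × 10⁷ CFU/mL / 3.00 × 10⁶ = 26.6 CFU/mL.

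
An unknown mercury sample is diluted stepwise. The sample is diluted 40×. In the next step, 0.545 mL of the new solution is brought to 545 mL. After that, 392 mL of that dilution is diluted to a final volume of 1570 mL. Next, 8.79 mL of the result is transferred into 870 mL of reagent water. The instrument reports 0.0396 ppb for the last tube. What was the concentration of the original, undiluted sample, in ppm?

634 ppm

Overall dilution factor = 40 × 1000 × 4.005 × 99.98 = 1.60 × 10⁷.
Original = 0.0396 ppb × 1.60 × 10⁷ = 6.34 × 10⁵ ppb = 634 ppm.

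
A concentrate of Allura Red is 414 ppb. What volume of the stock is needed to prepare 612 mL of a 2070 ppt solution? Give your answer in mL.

2070 ppt = 2.07 ppb.
V₁ = C₂V₂/C₁ = 2.07 × 612 / 414 = 3.06 mL.

3.06 mL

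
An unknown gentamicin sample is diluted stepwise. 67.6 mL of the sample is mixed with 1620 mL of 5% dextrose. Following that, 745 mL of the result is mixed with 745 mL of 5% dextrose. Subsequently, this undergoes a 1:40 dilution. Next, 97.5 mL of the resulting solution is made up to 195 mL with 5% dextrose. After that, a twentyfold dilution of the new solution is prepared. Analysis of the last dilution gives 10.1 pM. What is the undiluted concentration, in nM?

Overall dilution factor = 24.96 × 2 × 40 × 2 × 20 = 7.99 × 10⁴.
Original = 10.1 pM × 7.99 × 10⁴ = 8.07 × 10⁵ pM = 807 nM.

807 nM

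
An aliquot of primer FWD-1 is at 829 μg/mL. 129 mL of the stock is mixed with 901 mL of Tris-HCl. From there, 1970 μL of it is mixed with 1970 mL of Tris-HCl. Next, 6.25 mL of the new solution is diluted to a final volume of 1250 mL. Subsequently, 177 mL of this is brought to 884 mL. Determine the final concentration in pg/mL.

Overall dilution factor = 7.984 × 1001 × 200 × 4.994 = 7.98 × 10⁶.
829 μg/mL / 7.98 × 10⁶ = 1.04 × 10⁻⁴ μg/mL = 104 pg/mL.

104 pg/mL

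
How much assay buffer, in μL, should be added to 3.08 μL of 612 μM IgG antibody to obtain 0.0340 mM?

0.0340 mM = 34.0 μM.
V₂ = C₁V₁/C₂ = 612 × 3.08 / 34.0 = 55.4 μL.
Diluent to add = V₂ − V₁ = 55.4 − 3.08 = 52.4 μL.

52.4 μL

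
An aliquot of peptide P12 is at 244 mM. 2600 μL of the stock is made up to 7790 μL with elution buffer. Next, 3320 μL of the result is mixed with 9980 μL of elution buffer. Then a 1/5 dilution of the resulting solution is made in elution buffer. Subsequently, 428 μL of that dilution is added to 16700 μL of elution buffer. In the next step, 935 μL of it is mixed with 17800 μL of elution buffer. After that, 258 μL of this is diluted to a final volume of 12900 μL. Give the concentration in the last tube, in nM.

Overall dilution factor = 2.996 × 4.006 × 5 × 40.02 × 20.04 × 50 = 2.41 × 10⁶.
244 mM / 2.41 × 10⁶ = 1.01 × 10⁻⁴ mM = 101 nM.

101 nM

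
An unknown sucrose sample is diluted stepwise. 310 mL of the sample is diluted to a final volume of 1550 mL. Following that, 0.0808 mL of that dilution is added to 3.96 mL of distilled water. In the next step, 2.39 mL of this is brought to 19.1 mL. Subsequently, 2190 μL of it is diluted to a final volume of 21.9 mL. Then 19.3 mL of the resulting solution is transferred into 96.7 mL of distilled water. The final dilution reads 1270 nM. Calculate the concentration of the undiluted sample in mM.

Overall dilution factor = 5 × 50.01 × 7.992 × 10 × 6.010 = 1.20 × 10⁵.
Original = 1270 nM × 1.20 × 10⁵ = 1.53 × 10⁸ nM = 153 mM.

153 mM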